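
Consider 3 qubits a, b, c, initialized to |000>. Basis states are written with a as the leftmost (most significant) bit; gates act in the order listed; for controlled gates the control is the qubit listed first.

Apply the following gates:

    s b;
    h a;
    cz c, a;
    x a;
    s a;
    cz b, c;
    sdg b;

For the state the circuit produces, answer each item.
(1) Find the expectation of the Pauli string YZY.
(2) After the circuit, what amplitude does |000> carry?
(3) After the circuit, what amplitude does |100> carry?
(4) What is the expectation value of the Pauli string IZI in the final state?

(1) In the final state, YZY has expectation 0.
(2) The amplitude on |000> is sqrt(2)/2.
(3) The final state's coefficient on |100> equals sqrt(2)*I/2.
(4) In the final state, IZI has expectation 1.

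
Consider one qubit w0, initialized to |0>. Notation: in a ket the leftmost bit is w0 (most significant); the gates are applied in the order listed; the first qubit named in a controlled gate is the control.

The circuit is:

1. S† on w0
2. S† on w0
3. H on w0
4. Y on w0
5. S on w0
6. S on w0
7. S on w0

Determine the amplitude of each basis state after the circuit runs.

The final amplitudes are -sqrt(2)*I/2 on |0>, sqrt(2)/2 on |1>.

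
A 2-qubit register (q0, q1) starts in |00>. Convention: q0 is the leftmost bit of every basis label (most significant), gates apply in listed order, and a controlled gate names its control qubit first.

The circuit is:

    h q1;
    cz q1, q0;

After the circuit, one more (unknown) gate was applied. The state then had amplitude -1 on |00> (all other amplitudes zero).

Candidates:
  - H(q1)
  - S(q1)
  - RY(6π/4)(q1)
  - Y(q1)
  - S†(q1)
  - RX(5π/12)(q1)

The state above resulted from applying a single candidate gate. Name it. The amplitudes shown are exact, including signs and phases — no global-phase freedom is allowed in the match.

The applied gate was RY(6π/4)(q1).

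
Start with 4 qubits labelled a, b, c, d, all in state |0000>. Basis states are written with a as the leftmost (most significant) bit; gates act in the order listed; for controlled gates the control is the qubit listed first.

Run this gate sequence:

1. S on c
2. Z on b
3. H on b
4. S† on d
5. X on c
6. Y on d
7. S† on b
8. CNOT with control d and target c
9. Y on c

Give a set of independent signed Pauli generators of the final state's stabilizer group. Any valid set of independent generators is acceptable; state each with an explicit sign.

The final state is stabilized by the group generated by -IYII, +ZIII, -IIZI, -IIIZ; other independent generating sets are equally valid.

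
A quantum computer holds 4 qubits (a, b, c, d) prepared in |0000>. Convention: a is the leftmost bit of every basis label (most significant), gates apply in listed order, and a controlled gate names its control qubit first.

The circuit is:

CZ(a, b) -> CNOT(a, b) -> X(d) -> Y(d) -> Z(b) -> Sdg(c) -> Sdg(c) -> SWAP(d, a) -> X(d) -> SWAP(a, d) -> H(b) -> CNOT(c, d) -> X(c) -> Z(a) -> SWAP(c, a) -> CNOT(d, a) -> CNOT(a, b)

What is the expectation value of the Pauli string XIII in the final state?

The expectation value of XIII is 0.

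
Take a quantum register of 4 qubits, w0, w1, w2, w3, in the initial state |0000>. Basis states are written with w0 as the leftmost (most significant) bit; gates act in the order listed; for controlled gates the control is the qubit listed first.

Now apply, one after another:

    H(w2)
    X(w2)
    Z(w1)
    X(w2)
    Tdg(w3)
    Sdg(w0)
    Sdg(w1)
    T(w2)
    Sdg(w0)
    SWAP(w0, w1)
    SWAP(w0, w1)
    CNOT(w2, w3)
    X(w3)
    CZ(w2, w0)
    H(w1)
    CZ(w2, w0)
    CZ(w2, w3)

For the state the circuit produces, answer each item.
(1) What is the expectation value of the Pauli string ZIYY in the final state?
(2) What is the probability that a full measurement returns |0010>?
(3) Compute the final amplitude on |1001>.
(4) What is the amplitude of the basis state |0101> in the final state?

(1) The expectation value of ZIYY is sqrt(2)/2. Key observation: the block from step 10 through step 11 cancels to the identity and can be dropped.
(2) A full measurement returns |0010> with probability 1/4.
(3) |1001> carries amplitude 0 in the final state.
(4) |0101> carries amplitude 1/2 in the final state.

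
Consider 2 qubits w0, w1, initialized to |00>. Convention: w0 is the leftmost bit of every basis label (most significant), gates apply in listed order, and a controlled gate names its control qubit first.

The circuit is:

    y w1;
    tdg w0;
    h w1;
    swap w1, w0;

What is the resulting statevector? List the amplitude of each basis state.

The final amplitudes are sqrt(2)*I/2 on |00>, 0 on |01>, -sqrt(2)*I/2 on |10>, 0 on |11>.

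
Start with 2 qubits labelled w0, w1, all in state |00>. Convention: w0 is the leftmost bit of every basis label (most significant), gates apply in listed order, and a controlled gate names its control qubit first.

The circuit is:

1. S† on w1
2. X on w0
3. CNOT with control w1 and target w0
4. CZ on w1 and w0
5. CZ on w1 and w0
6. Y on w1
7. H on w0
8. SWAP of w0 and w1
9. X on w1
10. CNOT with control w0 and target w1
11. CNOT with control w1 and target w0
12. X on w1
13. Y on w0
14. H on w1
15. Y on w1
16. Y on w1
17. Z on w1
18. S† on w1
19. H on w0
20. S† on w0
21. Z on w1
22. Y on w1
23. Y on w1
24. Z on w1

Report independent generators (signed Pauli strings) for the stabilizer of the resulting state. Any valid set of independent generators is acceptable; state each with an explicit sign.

One valid set of independent stabilizer generators is -XX, +ZZ (any independent generating set of the same group is equally correct).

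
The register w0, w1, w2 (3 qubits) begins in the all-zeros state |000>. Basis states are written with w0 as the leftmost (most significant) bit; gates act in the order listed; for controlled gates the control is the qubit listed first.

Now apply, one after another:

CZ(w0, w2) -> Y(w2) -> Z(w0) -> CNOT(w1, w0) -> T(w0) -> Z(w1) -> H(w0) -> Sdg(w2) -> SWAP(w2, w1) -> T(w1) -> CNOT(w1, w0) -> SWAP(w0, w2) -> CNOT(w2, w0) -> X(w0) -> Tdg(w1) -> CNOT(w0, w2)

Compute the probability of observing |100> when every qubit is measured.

The probability of measuring |100> is 0.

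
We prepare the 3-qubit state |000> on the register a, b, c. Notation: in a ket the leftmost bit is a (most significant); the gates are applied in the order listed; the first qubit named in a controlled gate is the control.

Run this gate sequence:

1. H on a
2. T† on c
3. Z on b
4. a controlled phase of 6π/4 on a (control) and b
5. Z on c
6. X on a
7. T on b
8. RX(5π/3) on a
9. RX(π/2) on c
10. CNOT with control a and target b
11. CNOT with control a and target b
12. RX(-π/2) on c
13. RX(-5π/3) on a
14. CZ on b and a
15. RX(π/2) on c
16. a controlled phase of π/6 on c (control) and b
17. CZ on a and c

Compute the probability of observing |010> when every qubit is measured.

Outcome |010> occurs with probability 0.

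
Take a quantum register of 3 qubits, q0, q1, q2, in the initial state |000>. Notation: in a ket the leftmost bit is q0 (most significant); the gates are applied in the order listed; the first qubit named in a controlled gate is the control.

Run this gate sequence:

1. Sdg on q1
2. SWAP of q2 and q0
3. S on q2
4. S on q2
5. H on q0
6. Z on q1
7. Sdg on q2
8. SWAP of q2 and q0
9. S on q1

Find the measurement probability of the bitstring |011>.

Outcome |011> occurs with probability 0.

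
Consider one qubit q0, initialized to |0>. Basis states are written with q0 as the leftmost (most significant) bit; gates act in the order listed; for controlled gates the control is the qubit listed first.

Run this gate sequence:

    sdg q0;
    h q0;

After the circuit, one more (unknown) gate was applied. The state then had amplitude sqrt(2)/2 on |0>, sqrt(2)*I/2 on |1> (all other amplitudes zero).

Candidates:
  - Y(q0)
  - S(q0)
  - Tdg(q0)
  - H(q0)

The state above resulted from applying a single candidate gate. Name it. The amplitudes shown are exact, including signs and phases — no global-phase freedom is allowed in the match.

The unique candidate consistent with the amplitudes is S(q0).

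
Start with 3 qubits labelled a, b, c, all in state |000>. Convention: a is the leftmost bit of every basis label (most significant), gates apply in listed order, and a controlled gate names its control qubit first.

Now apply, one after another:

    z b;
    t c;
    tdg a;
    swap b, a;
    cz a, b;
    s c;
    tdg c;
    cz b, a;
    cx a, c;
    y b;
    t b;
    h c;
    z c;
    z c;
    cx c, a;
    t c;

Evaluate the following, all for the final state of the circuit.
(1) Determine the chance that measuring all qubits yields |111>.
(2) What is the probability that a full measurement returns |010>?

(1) A full measurement returns |111> with probability 1/2.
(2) A full measurement returns |010> with probability 1/2.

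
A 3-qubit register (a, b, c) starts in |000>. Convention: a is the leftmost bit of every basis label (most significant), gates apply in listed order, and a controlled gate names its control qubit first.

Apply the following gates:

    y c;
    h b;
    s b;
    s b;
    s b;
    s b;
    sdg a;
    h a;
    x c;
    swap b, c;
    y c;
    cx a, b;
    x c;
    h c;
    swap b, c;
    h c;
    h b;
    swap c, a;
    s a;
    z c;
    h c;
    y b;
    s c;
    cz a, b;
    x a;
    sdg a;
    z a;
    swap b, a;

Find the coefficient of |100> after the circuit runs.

The final state's coefficient on |100> equals -1/2. Key observation: steps 3-6 multiply out to the identity, so the circuit reduces to the remaining gates.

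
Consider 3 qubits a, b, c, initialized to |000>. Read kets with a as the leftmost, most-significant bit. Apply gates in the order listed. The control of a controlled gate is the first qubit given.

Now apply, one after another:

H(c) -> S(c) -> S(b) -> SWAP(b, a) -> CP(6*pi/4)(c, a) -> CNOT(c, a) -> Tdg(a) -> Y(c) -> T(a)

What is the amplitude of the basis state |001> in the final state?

The final state's coefficient on |001> equals sqrt(2)*I/2.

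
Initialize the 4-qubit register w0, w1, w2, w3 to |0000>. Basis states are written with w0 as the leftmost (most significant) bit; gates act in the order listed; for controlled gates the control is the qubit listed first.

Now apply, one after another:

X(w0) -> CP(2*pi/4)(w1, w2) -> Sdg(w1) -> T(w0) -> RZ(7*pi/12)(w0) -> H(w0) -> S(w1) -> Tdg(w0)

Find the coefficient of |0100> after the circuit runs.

The amplitude on |0100> is 0.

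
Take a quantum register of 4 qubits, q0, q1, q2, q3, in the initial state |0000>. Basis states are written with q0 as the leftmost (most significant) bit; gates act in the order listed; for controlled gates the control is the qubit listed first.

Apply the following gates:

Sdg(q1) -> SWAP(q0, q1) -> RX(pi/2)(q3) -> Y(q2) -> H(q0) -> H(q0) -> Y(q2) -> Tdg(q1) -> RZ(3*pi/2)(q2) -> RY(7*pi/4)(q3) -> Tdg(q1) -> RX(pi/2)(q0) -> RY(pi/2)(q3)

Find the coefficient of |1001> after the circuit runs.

|1001> carries amplitude sqrt(2)*(-sqrt(sqrt(2) + 2) - sqrt(2 - sqrt(2)) - I*sqrt(sqrt(2) + 2) + I*sqrt(2 - sqrt(2)))*exp(I*pi/4)/8 in the final state. Key observation: gates 4-7 undo each other exactly, leaving only the rest of the circuit to track.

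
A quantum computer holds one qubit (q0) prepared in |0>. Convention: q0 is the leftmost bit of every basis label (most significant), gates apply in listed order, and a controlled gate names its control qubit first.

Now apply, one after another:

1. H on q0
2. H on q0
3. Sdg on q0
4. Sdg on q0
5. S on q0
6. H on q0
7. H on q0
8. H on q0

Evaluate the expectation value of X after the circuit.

The expectation value of X is 1.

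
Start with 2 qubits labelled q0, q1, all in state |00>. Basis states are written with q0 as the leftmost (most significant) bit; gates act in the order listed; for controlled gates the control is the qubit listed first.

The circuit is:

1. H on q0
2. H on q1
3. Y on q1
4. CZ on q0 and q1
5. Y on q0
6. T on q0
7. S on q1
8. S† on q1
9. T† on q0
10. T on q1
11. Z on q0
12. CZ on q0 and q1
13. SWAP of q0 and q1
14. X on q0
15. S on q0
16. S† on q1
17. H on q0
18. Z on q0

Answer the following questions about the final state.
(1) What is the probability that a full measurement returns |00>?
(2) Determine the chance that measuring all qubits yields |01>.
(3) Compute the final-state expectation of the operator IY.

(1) Outcome |00> occurs with probability sqrt(2)/8 + 1/4.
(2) The probability of measuring |01> is sqrt(2)/8 + 1/4.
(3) The expectation value of IY is -1.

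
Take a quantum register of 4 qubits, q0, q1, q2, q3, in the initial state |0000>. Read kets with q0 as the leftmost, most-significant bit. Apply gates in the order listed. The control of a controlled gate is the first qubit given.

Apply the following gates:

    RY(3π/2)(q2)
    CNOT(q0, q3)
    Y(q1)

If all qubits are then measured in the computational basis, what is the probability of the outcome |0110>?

A full measurement returns |0110> with probability 1/2.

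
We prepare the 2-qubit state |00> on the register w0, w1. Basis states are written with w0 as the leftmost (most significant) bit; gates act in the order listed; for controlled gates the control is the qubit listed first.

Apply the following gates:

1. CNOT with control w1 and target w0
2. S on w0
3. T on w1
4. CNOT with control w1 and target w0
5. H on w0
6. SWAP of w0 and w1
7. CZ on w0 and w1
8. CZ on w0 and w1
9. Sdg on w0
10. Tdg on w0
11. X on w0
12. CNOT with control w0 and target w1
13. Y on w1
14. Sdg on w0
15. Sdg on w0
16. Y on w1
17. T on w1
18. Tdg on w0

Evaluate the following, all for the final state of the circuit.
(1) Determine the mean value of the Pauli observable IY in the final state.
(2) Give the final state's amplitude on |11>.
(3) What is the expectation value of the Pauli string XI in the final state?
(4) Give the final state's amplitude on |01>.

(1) The observable IY averages to sqrt(2)/2.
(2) The amplitude on |11> is -sqrt(2)/2.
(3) The expectation value of XI is 0.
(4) The amplitude on |01> is 0.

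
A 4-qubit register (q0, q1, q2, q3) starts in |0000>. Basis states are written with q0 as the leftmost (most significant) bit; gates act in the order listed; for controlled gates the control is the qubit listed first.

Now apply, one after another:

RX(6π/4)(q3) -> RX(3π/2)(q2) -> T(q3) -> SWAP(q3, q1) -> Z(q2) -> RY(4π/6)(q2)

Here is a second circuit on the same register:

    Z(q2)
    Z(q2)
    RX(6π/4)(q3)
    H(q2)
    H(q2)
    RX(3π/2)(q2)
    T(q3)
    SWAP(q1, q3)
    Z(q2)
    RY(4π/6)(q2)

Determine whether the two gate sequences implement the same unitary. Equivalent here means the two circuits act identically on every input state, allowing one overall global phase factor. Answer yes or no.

Yes, they are equivalent — the unitaries differ by at most a global phase.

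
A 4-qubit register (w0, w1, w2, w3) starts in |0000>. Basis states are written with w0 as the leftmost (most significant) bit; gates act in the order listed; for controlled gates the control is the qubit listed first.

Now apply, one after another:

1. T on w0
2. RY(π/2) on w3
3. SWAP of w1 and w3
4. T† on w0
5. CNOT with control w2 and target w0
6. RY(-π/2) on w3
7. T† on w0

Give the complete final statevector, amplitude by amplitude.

The final amplitudes are 1/2 on |0000>, -1/2 on |0001>, 1/2 on |0100>, -1/2 on |0101>, and 0 on every other basis state.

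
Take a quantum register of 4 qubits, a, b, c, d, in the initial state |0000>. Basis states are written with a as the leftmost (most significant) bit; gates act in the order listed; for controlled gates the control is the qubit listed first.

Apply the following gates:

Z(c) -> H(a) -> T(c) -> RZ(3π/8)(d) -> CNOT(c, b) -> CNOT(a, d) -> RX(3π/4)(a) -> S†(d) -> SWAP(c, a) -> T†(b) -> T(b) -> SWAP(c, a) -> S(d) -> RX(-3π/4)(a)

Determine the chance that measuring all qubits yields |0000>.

The probability of measuring |0000> is 1/2.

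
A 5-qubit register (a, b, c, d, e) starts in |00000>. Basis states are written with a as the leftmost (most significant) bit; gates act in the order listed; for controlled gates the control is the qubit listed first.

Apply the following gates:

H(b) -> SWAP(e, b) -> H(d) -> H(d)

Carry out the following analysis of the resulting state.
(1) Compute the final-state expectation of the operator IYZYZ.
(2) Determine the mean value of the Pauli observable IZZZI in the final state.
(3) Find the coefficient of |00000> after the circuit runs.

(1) In the final state, IYZYZ has expectation 0.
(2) The observable IZZZI averages to 1.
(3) |00000> carries amplitude sqrt(2)/2 in the final state.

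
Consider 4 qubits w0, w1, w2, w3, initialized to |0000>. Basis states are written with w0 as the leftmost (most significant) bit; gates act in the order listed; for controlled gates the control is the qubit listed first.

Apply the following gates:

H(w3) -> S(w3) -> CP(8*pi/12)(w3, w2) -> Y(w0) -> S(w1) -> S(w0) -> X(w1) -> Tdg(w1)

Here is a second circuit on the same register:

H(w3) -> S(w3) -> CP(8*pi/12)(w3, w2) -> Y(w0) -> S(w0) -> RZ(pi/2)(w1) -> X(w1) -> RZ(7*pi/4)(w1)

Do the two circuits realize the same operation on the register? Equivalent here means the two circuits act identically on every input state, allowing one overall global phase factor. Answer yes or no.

Yes: on every input state the two circuits agree up to one overall phase factor.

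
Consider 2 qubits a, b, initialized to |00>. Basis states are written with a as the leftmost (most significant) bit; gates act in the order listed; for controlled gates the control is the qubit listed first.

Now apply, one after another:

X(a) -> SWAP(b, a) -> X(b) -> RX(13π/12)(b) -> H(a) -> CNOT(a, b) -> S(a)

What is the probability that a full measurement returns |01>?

The probability of measuring |01> is sqrt(2)/16 + sqrt(6)/16 + 1/4.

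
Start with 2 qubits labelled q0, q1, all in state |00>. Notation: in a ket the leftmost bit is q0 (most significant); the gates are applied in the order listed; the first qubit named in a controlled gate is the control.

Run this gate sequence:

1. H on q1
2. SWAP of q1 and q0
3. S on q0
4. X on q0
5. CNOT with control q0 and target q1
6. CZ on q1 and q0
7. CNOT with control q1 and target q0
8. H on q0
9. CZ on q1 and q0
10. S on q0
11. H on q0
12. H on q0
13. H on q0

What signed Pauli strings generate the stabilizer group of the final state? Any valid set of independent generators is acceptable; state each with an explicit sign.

The stabilizer group can be generated by -YZ, +ZX, among other valid generating sets.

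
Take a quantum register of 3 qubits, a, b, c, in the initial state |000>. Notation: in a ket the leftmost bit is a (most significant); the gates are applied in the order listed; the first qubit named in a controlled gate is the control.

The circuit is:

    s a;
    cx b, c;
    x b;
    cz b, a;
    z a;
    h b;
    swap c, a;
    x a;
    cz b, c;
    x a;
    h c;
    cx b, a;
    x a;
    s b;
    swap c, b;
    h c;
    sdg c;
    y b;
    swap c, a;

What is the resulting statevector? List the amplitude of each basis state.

The resulting statevector has amplitude -sqrt(2)/4 on |000>, -sqrt(2)*I/4 on |001>, sqrt(2)/4 on |010>, sqrt(2)*I/4 on |011>, -sqrt(2)*I/4 on |100>, -sqrt(2)/4 on |101>, sqrt(2)*I/4 on |110>, sqrt(2)/4 on |111>.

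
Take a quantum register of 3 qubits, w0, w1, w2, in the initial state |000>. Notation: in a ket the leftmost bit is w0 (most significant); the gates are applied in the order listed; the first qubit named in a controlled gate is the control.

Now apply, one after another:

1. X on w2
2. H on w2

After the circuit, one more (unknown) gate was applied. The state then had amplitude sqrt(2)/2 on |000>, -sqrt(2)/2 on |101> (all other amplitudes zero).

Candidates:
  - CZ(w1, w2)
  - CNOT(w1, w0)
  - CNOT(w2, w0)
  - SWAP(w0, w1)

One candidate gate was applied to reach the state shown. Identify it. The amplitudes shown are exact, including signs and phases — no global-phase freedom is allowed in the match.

The applied gate was CNOT(w2, w0).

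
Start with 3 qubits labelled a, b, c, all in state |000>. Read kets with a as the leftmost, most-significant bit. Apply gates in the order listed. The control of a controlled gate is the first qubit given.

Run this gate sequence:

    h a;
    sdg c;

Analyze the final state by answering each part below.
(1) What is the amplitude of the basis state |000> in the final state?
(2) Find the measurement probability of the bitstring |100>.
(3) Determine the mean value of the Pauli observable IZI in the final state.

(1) The amplitude on |000> is sqrt(2)/2.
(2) Outcome |100> occurs with probability 1/2.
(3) The expectation value of IZI is 1.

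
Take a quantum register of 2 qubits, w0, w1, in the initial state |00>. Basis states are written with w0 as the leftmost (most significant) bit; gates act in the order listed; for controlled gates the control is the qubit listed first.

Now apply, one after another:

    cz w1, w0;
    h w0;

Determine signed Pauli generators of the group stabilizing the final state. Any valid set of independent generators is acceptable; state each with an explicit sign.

One valid set of independent stabilizer generators is +XI, +IZ (any independent generating set of the same group is equally correct).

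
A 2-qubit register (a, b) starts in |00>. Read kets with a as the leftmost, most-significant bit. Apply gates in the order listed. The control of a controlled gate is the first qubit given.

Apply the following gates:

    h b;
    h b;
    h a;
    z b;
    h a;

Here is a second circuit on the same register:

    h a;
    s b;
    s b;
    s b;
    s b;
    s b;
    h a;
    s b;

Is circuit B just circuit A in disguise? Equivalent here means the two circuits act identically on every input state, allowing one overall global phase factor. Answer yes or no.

Yes — the two circuits implement the same unitary up to a global phase.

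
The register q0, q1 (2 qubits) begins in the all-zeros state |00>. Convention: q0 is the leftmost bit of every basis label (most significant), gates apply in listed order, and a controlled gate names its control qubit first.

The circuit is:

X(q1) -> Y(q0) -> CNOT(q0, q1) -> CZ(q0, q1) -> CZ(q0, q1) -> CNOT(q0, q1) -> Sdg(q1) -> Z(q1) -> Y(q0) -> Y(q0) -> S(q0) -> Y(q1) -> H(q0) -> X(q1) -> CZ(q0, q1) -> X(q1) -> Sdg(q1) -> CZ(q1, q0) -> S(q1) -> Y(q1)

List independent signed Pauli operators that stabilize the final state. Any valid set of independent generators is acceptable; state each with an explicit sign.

One valid set of independent stabilizer generators is +XI, -IZ (any independent generating set of the same group is equally correct).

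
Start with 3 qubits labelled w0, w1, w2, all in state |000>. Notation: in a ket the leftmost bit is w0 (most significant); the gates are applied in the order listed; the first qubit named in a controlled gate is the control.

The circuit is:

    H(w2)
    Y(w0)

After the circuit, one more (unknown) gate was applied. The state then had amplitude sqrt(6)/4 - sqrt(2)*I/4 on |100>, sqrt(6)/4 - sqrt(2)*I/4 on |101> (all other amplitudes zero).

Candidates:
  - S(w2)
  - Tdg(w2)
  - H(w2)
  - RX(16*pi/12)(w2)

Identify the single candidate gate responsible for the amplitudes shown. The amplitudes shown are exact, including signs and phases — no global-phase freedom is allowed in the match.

The unique candidate consistent with the amplitudes is RX(16*pi/12)(w2).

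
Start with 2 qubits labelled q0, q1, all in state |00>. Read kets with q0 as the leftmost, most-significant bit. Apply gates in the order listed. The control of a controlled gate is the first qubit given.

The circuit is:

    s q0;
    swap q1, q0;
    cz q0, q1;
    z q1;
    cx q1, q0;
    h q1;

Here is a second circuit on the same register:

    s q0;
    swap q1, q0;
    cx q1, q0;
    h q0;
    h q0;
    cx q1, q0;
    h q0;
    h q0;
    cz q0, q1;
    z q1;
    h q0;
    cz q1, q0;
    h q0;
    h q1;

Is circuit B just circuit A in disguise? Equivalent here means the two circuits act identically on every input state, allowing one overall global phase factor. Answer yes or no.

Yes — the two circuits implement the same unitary up to a global phase.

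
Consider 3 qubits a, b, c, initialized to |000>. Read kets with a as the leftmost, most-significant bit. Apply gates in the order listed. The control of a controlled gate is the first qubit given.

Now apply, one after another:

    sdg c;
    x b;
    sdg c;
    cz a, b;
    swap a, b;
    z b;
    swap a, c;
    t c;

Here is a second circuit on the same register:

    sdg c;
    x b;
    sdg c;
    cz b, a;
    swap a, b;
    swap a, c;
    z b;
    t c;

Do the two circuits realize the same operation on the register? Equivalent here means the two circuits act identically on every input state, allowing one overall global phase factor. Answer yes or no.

Yes, they are equivalent — the unitaries differ by at most a global phase.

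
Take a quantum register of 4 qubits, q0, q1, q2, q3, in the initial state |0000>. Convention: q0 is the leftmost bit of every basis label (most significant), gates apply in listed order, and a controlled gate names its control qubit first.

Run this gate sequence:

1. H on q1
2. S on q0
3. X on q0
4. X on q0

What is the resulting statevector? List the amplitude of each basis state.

The final amplitudes are sqrt(2)/2 on |0000>, sqrt(2)/2 on |0100>, and 0 on every other basis state. Key observation: gates 3-4 undo each other exactly, leaving only the rest of the circuit to track.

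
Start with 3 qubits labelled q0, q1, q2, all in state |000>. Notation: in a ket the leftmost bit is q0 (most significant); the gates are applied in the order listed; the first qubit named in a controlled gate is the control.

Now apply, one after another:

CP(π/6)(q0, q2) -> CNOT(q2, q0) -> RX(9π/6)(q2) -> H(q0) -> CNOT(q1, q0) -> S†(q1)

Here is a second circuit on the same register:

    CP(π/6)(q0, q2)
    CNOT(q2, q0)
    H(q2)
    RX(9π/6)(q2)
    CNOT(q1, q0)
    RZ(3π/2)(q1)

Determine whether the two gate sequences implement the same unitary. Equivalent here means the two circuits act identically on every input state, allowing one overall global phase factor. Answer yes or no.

No: there is an input state on which the two circuits produce genuinely different outputs (not merely differing by a phase).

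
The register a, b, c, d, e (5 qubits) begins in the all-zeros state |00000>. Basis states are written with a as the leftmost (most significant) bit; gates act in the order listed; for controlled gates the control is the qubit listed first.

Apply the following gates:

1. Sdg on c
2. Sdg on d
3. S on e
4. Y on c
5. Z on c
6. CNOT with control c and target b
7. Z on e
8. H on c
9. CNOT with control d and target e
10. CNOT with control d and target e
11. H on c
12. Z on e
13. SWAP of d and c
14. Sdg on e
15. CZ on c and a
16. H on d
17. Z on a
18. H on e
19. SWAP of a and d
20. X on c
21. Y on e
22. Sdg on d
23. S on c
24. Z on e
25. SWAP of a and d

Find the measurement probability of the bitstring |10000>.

A full measurement returns |10000> with probability 0.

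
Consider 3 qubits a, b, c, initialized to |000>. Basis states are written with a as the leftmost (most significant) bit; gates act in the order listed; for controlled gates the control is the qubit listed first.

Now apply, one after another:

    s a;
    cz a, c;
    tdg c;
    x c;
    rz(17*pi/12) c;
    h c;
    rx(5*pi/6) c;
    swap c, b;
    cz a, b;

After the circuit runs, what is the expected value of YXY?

In the final state, YXY has expectation 0.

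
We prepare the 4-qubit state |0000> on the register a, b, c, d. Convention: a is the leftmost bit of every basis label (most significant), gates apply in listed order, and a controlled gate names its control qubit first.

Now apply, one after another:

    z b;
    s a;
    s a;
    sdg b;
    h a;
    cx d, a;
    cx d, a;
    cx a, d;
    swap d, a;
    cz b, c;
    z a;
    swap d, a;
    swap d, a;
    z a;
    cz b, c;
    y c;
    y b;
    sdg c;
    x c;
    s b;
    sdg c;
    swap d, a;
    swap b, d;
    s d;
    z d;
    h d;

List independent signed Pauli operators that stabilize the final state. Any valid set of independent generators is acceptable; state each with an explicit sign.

One valid set of independent stabilizer generators is +XXII, -IIIX, +ZZII, +IIZI (any independent generating set of the same group is equally correct).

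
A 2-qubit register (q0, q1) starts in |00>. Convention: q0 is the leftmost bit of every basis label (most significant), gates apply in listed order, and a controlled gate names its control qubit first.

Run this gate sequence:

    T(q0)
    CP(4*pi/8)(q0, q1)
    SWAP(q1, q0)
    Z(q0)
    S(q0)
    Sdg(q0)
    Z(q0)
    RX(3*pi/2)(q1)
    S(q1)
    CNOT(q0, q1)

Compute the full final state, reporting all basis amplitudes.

After the circuit, the state carries amplitude -sqrt(2)/2 on |00>, sqrt(2)/2 on |01>, 0 on |10>, 0 on |11>.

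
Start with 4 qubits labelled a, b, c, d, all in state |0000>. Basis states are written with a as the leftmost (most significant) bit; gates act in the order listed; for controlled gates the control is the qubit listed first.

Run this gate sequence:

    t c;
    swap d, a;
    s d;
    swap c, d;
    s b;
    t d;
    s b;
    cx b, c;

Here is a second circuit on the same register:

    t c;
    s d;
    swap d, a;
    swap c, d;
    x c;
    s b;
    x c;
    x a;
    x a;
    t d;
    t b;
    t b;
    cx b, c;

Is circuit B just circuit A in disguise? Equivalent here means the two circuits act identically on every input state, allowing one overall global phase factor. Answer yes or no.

No — the two circuits implement different unitaries, even allowing a global phase.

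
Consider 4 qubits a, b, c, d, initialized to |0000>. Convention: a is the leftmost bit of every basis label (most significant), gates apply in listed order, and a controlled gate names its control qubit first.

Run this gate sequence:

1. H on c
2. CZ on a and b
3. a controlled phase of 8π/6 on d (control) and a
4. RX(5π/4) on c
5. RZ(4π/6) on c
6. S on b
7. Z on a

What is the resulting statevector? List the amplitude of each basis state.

The final amplitudes are sqrt(2)*(-sqrt(sqrt(2) + 2)*exp(I*pi/6) + sqrt(2 - sqrt(2))*exp(2*I*pi/3))/4 on |0000>, sqrt(2)*(-sqrt(sqrt(2) + 2)*exp(5*I*pi/6) - sqrt(2 - sqrt(2))*exp(I*pi/3))/4 on |0010>, and 0 on every other basis state.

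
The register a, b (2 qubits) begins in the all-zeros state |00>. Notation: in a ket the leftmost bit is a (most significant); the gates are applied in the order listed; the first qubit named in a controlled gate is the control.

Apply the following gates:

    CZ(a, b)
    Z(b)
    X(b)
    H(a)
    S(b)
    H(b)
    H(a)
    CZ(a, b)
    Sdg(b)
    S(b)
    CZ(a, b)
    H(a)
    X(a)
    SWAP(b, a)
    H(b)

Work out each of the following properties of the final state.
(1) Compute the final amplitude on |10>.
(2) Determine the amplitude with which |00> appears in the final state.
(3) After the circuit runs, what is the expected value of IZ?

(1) |10> carries amplitude -sqrt(2)*I/2 in the final state. Key observation: the block from step 7 through step 12 cancels to the identity and can be dropped.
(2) |00> carries amplitude sqrt(2)*I/2 in the final state.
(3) The expectation value of IZ is 1.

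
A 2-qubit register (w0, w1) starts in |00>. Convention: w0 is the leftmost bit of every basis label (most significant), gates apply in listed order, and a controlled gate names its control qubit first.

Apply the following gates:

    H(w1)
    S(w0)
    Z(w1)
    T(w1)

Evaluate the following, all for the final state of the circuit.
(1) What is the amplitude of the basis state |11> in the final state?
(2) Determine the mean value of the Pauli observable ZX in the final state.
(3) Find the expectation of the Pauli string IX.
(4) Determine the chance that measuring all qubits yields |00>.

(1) |11> carries amplitude 0 in the final state.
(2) The observable ZX averages to -sqrt(2)/2.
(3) The expectation value of IX is -sqrt(2)/2.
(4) Outcome |00> occurs with probability 1/2.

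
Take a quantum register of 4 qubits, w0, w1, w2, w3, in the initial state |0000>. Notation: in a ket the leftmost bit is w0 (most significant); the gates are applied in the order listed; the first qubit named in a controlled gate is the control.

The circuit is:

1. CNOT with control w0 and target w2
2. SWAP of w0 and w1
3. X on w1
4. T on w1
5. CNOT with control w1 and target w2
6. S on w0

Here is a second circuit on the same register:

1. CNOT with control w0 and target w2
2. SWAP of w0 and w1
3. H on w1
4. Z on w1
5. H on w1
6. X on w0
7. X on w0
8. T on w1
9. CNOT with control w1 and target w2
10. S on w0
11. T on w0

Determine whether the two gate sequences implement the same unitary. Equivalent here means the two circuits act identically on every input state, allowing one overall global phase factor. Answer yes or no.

No — the two circuits implement different unitaries, even allowing a global phase.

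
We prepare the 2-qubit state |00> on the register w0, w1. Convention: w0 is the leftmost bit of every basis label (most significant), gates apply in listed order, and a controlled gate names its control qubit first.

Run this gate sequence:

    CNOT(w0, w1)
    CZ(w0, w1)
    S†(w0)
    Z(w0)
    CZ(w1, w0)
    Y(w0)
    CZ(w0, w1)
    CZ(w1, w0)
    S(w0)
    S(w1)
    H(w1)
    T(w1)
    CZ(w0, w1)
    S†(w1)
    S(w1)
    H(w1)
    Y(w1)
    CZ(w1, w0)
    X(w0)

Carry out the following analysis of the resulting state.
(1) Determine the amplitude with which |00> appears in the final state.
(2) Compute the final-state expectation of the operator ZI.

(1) The final state's coefficient on |00> equals exp(3*I*pi/4)/2 + I/2.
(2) The expectation value of ZI is 1.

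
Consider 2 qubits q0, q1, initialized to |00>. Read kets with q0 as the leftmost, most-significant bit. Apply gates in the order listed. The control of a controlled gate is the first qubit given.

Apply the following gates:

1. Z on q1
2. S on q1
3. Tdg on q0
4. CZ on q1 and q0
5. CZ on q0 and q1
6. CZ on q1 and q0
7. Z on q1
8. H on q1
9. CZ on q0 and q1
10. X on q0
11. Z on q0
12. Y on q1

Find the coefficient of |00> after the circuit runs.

The final state's coefficient on |00> equals 0.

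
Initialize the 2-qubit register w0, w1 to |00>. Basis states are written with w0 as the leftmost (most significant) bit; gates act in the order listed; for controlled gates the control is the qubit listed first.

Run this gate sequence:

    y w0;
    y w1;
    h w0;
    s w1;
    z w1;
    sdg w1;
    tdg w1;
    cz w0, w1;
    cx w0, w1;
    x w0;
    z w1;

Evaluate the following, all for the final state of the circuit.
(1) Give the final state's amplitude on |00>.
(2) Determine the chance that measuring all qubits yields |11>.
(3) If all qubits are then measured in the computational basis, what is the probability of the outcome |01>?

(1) The final state's coefficient on |00> equals -sqrt(2)*exp(3*I*pi/4)/2.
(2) A full measurement returns |11> with probability 1/2.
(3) The probability of measuring |01> is 0.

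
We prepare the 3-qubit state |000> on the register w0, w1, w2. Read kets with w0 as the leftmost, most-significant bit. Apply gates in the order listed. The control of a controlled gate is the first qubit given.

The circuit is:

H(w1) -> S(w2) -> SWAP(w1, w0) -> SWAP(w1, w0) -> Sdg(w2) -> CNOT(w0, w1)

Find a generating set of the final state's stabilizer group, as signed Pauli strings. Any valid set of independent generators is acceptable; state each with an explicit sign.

The final state is stabilized by the group generated by +IXI, +ZII, +IIZ; other independent generating sets are equally valid. Key observation: steps 3-4 multiply out to the identity, so the circuit reduces to the remaining gates.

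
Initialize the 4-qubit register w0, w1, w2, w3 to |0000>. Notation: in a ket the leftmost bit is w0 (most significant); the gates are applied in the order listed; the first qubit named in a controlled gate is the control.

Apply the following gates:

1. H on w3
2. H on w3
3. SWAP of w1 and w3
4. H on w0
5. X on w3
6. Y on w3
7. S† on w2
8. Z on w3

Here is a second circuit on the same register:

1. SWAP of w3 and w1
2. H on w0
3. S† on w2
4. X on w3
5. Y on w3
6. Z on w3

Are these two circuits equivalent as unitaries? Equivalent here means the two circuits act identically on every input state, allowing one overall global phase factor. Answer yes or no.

Yes, they are equivalent — the unitaries differ by at most a global phase.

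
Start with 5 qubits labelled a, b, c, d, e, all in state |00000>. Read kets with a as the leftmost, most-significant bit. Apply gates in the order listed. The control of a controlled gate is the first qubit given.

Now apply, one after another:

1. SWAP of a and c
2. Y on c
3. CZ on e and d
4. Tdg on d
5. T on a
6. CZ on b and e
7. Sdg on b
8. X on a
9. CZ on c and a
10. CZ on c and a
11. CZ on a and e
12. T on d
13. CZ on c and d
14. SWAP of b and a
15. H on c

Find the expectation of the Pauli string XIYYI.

The expectation value of XIYYI is 0. Key observation: gates 9-10 undo each other exactly, leaving only the rest of the circuit to track.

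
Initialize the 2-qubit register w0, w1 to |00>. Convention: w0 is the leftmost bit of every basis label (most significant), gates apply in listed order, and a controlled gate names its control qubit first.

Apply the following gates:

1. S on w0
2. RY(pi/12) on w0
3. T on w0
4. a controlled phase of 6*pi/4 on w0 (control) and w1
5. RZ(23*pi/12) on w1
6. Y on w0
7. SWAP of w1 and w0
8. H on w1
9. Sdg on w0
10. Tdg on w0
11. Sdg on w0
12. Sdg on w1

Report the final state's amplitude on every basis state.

The final amplitudes are sqrt(6)*I*sqrt(sqrt(2)/4 + 1/2)*exp(-23*I*pi/24)/4 + sqrt(6)*I*sqrt(1/2 - sqrt(2)/4)*exp(-17*I*pi/24)/4 + sqrt(2)*I*sqrt(1/2 - sqrt(2)/4)*exp(-23*I*pi/24)/4 - sqrt(2)*I*sqrt(sqrt(2)/4 + 1/2)*exp(-17*I*pi/24)/4 on |00>, sqrt(6)*sqrt(1/2 - sqrt(2)/4)*exp(-17*I*pi/24)/4 - sqrt(2)*sqrt(1/2 - sqrt(2)/4)*exp(-23*I*pi/24)/4 - sqrt(6)*sqrt(sqrt(2)/4 + 1/2)*exp(-23*I*pi/24)/4 - sqrt(2)*sqrt(sqrt(2)/4 + 1/2)*exp(-17*I*pi/24)/4 on |01>, 0 on |10>, 0 on |11>.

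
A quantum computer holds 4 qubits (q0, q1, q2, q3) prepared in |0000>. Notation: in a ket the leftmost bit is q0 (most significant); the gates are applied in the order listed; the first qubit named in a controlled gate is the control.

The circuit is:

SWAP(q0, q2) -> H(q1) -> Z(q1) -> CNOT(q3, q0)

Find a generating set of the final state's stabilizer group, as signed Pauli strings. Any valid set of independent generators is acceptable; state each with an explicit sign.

The stabilizer group can be generated by -IXII, +ZIII, +IIZI, +IIIZ, among other valid generating sets.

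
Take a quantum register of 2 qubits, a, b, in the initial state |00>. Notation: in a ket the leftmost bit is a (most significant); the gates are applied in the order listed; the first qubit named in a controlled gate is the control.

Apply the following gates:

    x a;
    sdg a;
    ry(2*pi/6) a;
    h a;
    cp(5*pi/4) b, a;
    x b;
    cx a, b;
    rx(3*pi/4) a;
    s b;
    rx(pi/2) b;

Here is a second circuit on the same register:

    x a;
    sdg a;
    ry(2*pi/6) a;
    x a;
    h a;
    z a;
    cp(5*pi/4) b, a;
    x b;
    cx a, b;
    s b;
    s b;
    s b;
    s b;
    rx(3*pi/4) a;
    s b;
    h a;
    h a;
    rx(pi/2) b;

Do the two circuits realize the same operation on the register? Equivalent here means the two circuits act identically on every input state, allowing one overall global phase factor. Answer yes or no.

Yes, they are equivalent — the unitaries differ by at most a global phase.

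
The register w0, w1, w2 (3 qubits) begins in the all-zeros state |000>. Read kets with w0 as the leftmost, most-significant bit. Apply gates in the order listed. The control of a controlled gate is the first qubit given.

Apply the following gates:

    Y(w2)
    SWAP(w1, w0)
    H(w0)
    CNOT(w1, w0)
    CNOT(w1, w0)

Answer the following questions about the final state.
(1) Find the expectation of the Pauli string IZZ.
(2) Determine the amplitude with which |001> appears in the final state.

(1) In the final state, IZZ has expectation -1. Key observation: gates 4-5 undo each other exactly, leaving only the rest of the circuit to track.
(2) The final state's coefficient on |001> equals sqrt(2)*I/2.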